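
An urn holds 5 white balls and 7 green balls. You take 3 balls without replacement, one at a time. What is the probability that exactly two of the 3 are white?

7/22

One ordering (white drawn first) has probability 5/12 × 4/11 × 7/10 = 140/1320 = 7/66.
There are C(3,2) = 3 such orderings, each equally likely, so P = 3 × 7/66 = 7/22.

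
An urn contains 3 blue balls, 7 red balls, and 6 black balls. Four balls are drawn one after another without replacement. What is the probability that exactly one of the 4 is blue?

33/70

One ordering (blue drawn first) has probability 3/16 × 13/15 × 12/14 × 11/13 = 5148/43680 = 33/280.
There are C(4,1) = 4 such orderings, each equally likely, so P = 4 × 33/280 = 33/70.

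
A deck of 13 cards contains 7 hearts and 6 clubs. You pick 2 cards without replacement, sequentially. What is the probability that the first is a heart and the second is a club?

Chain rule:
P = 7/13 × 6/12 = 42/156 = 7/26.

7/26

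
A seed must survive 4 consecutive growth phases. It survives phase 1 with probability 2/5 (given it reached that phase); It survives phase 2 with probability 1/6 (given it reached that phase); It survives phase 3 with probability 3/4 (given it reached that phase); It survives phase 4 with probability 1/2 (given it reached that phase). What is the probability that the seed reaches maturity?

The events are sequential, so multiply the conditional probabilities:
P = 2/5 × 1/6 × 3/4 × 1/2 = 6/240 = 1/40.

1/40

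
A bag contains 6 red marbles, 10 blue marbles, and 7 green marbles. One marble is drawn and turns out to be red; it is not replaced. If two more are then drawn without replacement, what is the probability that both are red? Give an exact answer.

After the first draw, 5 of the remaining 22 marbles are red.
P = 5/22 × 4/21 = 20/462 = 10/231.

10/231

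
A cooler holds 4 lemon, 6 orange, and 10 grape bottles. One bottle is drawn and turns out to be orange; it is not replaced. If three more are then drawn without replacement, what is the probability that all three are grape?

40/323

With the first bottle removed, 10 grape remain out of 19.
P = 10/19 × 9/18 × 8/17 = 720/5814 = 40/323.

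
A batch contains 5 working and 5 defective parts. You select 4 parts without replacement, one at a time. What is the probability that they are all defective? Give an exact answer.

1/42

P(every draw is defective) = 5/10 × 4/9 × 3/8 × 2/7 = 120/5040 = 1/42.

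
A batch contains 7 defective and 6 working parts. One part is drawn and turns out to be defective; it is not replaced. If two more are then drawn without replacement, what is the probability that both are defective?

With the first part removed, 6 defective remain out of 12.
P = 6/12 × 5/11 = 30/132 = 5/22.

5/22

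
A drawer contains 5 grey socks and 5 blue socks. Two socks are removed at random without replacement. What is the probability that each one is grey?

P(every draw is grey) = 5/10 × 4/9 = 20/90 = 2/9.

2/9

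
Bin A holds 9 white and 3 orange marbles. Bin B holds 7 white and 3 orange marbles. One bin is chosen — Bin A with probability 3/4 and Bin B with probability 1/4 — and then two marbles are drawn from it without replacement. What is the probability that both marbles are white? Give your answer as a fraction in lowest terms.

From Bin A: P(both white) = (9/12)(8/11) = 6/11.
From Bin B: P(both white) = (7/10)(6/9) = 7/15.
Total probability = (3/4)(6/11) + (1/4)(7/15) = 347/660.

347/660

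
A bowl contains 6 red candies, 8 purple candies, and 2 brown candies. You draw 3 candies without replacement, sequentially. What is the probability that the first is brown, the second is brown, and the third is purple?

1/210

Multiply the probability of each draw given the previous ones:
P = 2/16 × 1/15 × 8/14 = 16/3360 = 1/210.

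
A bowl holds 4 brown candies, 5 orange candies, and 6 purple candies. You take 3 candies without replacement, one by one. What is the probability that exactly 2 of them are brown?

66/455

One ordering (brown drawn first) has probability 4/15 × 3/14 × 11/13 = 132/2730 = 22/455.
There are C(3,2) = 3 such orderings, each equally likely, so P = 3 × 22/455 = 66/455.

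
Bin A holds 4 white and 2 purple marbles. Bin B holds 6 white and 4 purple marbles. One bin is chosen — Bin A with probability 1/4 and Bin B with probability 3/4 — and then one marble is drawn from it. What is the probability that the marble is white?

From Bin A: P(white) = 4/6.
From Bin B: P(white) = 6/10.
Total probability = (1/4)(4/6) + (3/4)(6/10) = 37/60.

37/60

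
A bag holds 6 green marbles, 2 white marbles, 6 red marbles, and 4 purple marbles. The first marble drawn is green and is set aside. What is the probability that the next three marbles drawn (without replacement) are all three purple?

1/170

With the first marble removed, 4 purple remain out of 17.
P = 4/17 × 3/16 × 2/15 = 24/4080 = 1/170.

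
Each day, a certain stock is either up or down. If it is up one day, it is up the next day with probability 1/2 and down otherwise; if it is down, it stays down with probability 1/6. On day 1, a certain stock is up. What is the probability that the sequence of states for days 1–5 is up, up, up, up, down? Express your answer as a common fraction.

1/16

Day 1 is given. For each transition, use the conditional probability from the current state:
P(up | up) = 1/2; P(up | up) = 1/2; P(up | up) = 1/2; P(down | up) = 1/2.
P = 1/2 × 1/2 × 1/2 × 1/2 = 1/16.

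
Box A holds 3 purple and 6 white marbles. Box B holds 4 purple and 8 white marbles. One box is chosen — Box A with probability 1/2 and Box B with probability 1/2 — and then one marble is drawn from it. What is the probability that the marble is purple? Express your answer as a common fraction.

From Box A: P(purple) = 3/9.
From Box B: P(purple) = 4/12.
Total probability = (1/2)(3/9) + (1/2)(4/12) = 1/3.

1/3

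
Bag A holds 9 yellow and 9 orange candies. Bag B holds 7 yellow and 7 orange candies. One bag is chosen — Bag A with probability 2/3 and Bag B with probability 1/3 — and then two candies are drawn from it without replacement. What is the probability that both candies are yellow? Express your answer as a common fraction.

155/663

From Bag A: P(both yellow) = (9/18)(8/17) = 4/17.
From Bag B: P(both yellow) = (7/14)(6/13) = 3/13.
Total probability = (2/3)(4/17) + (1/3)(3/13) = 155/663.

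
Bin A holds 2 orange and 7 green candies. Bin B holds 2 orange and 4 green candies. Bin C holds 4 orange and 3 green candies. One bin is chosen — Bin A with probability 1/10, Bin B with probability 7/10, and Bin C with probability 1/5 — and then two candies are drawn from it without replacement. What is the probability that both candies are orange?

From Bin A: P(both orange) = (2/9)(1/8) = 1/36.
From Bin B: P(both orange) = (2/6)(1/5) = 1/15.
From Bin C: P(both orange) = (4/7)(3/6) = 2/7.
Total probability = (1/10)(1/36) + (7/10)(1/15) + (1/5)(2/7) = 1343/12600.

1343/12600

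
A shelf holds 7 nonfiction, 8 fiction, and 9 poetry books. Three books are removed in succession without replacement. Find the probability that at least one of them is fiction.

183/253

P(no fiction) = 16/24 × 15/23 × 14/22 = 3360/12144 = 70/253.
P(at least one) = 1 − 70/253 = 183/253.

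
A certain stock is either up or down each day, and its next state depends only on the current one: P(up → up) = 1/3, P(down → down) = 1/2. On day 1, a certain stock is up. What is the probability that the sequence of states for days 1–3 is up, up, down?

Day 1 is given. For each transition, use the conditional probability from the current state:
P(up | up) = 1/3; P(down | up) = 2/3.
P = 1/3 × 2/3 = 2/9.

2/9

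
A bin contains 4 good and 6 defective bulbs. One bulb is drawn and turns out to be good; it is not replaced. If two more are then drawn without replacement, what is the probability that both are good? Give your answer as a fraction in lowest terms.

1/12

After the first draw, 3 of the remaining 9 bulbs are good.
P = 3/9 × 2/8 = 6/72 = 1/12.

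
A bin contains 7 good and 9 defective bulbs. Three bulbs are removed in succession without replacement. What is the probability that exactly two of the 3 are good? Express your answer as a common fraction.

27/80

One ordering (good drawn first) has probability 7/16 × 6/15 × 9/14 = 378/3360 = 9/80.
There are C(3,2) = 3 such orderings, each equally likely, so P = 3 × 9/80 = 27/80.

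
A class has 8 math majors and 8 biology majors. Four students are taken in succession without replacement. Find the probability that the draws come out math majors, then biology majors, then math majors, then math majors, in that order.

4/65

Each draw changes the counts, so multiply the conditional probabilities along the sequence:
P = 8/16 × 8/15 × 7/14 × 6/13 = 2688/43680 = 4/65.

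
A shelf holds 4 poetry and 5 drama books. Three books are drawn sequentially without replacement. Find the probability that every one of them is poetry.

P = 4/9 × 3/8 × 2/7 = 24/504 = 1/21.

1/21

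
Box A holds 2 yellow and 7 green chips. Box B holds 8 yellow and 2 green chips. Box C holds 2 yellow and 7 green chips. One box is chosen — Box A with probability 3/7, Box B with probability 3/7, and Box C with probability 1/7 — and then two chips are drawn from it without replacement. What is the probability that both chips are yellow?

From Box A: P(both yellow) = (2/9)(1/8) = 1/36.
From Box B: P(both yellow) = (8/10)(7/9) = 28/45.
From Box C: P(both yellow) = (2/9)(1/8) = 1/36.
Total probability = (3/7)(1/36) + (3/7)(28/45) + (1/7)(1/36) = 89/315.

89/315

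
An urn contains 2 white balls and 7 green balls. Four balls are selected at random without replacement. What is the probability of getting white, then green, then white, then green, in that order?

1/36

Each draw changes the counts, so multiply the conditional probabilities along the sequence:
P = 2/9 × 7/8 × 1/7 × 6/6 = 84/3024 = 1/36.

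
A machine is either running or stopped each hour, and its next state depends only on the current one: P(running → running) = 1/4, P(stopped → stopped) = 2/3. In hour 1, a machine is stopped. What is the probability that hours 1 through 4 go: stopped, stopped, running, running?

Hour 1 is given. For each transition, use the conditional probability from the current state:
P(stopped | stopped) = 2/3; P(running | stopped) = 1/3; P(running | running) = 1/4.
P = 2/3 × 1/3 × 1/4 = 2/36 = 1/18.

1/18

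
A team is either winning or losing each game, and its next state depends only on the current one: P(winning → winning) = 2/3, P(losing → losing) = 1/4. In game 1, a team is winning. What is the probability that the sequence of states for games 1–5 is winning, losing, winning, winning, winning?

1/9

Game 1 is given. For each transition, use the conditional probability from the current state:
P(losing | winning) = 1/3; P(winning | losing) = 3/4; P(winning | winning) = 2/3; P(winning | winning) = 2/3.
P = 1/3 × 3/4 × 2/3 × 2/3 = 12/108 = 1/9.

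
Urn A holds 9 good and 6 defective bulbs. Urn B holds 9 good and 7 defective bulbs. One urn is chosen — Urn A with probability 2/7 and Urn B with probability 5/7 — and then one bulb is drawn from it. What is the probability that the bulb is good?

From Urn A: P(good) = 9/15.
From Urn B: P(good) = 9/16.
Total probability = (2/7)(9/15) + (5/7)(9/16) = 321/560.

321/560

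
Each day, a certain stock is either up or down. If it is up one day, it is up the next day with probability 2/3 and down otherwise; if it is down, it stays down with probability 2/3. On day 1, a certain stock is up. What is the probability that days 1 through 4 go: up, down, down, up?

2/27

Day 1 is given. For each transition, use the conditional probability from the current state:
P(down | up) = 1/3; P(down | down) = 2/3; P(up | down) = 1/3.
P = 1/3 × 2/3 × 1/3 = 2/27.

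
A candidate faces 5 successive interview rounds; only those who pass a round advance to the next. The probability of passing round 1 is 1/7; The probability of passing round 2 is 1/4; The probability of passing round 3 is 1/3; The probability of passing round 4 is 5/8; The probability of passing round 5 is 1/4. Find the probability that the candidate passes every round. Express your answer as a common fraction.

The events are sequential, so multiply the conditional probabilities:
P = 1/7 × 1/4 × 1/3 × 5/8 × 1/4 = 5/2688.

5/2688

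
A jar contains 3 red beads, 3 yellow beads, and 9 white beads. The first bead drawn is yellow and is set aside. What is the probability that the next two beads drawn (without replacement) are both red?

With the first bead removed, 3 red remain out of 14.
P = 3/14 × 2/13 = 6/182 = 3/91.

3/91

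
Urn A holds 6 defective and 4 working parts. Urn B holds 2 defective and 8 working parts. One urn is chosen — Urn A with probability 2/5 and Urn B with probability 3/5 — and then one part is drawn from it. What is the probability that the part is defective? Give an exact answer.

From Urn A: P(defective) = 6/10.
From Urn B: P(defective) = 2/10.
Total probability = (2/5)(6/10) + (3/5)(2/10) = 9/25.

9/25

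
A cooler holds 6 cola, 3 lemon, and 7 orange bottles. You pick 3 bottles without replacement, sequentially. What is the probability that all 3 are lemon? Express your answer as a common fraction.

1/560

P(all lemon) = 3/16 × 2/15 × 1/14 = 6/3360 = 1/560.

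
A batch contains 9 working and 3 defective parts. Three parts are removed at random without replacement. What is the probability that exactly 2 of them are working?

One ordering (working drawn first) has probability 9/12 × 8/11 × 3/10 = 216/1320 = 9/55.
There are C(3,2) = 3 such orderings, each equally likely, so P = 3 × 9/55 = 27/55.

27/55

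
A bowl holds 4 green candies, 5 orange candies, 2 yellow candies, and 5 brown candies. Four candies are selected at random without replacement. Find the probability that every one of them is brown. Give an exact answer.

P(every draw is brown) = 5/16 × 4/15 × 3/14 × 2/13 = 120/43680 = 1/364.

1/364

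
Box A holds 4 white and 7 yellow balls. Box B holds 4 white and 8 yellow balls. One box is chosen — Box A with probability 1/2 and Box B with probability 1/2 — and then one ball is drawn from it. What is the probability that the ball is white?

23/66

From Box A: P(white) = 4/11.
From Box B: P(white) = 4/12.
Total probability = (1/2)(4/11) + (1/2)(4/12) = 23/66.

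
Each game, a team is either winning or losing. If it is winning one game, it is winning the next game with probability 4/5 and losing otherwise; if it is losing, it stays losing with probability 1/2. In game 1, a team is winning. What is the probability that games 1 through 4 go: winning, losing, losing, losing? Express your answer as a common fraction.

1/20

Game 1 is given. For each transition, use the conditional probability from the current state:
P(losing | winning) = 1/5; P(losing | losing) = 1/2; P(losing | losing) = 1/2.
P = 1/5 × 1/2 × 1/2 = 1/20.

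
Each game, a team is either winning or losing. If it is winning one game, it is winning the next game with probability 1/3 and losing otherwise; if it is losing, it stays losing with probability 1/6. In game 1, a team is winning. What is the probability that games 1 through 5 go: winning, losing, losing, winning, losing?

Game 1 is given. For each transition, use the conditional probability from the current state:
P(losing | winning) = 2/3; P(losing | losing) = 1/6; P(winning | losing) = 5/6; P(losing | winning) = 2/3.
P = 2/3 × 1/6 × 5/6 × 2/3 = 20/324 = 5/81.

5/81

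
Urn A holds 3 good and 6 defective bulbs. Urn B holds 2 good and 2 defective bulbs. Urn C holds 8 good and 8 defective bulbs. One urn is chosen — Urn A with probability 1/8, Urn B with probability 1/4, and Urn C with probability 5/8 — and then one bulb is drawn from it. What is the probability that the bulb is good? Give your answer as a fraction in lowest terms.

From Urn A: P(good) = 3/9.
From Urn B: P(good) = 2/4.
From Urn C: P(good) = 8/16.
Total probability = (1/8)(3/9) + (1/4)(2/4) + (5/8)(8/16) = 23/48.

23/48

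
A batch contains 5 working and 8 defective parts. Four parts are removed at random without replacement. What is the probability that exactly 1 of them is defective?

One ordering (defective drawn first) has probability 8/13 × 5/12 × 4/11 × 3/10 = 480/17160 = 4/143.
There are C(4,1) = 4 such orderings, each equally likely, so P = 4 × 4/143 = 16/143.

16/143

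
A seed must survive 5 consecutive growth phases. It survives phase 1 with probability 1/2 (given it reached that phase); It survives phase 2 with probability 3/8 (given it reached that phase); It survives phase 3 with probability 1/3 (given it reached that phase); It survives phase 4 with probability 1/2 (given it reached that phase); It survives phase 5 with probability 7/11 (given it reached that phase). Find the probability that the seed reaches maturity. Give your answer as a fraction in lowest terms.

Each stage is reached only if all earlier stages succeed, so
P = 1/2 × 3/8 × 1/3 × 1/2 × 7/11 = 21/1056 = 7/352.

7/352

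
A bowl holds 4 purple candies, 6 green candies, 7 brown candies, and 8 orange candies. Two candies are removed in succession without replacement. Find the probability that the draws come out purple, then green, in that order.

1/25

Each draw changes the counts, so multiply the conditional probabilities along the sequence:
P = 4/25 × 6/24 = 24/600 = 1/25.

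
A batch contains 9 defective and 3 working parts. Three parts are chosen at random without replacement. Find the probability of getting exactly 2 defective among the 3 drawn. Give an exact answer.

27/55

One ordering (defective drawn first) has probability 9/12 × 8/11 × 3/10 = 216/1320 = 9/55.
There are C(3,2) = 3 such orderings, each equally likely, so P = 3 × 9/55 = 27/55.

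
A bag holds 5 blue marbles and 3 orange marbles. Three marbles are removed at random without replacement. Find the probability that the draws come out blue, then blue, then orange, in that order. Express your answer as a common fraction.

Multiply the probability of each draw given the previous ones:
P = 5/8 × 4/7 × 3/6 = 60/336 = 5/28.

5/28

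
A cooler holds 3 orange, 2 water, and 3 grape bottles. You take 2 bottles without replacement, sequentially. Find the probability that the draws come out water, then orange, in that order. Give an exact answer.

Each draw changes the counts, so multiply the conditional probabilities along the sequence:
P = 2/8 × 3/7 = 6/56 = 3/28.

3/28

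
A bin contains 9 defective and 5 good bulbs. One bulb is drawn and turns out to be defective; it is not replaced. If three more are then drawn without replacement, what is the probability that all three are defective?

28/143

With the first bulb removed, 8 defective remain out of 13.
P = 8/13 × 7/12 × 6/11 = 336/1716 = 28/143.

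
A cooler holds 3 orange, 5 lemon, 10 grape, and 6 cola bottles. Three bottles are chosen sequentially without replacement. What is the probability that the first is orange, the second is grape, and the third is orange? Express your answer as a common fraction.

Chain rule:
P = 3/24 × 10/23 × 2/22 = 60/12144 = 5/1012.

5/1012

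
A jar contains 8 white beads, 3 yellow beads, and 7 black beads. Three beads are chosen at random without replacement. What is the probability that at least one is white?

P(no white) = 10/18 × 9/17 × 8/16 = 720/4896 = 5/34.
P(at least one) = 1 − 5/34 = 29/34.

29/34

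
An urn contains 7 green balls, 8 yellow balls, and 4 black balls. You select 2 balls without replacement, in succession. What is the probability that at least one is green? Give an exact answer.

P(no green) = 12/19 × 11/18 = 132/342 = 22/57.
P(at least one) = 1 − 22/57 = 35/57.

35/57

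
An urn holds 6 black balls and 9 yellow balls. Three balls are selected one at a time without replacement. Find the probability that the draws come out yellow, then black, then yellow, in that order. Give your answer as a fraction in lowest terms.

72/455

Multiply the probability of each draw given the previous ones:
P = 9/15 × 6/14 × 8/13 = 432/2730 = 72/455.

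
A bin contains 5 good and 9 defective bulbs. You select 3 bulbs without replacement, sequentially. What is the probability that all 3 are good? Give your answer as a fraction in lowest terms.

5/182

P = 5/14 × 4/13 × 3/12 = 60/2184 = 5/182.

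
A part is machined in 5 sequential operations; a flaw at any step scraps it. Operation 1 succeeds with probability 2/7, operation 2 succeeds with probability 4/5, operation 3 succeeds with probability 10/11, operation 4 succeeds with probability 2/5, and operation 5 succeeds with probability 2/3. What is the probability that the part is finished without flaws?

The events are sequential, so multiply the conditional probabilities:
P = 2/7 × 4/5 × 10/11 × 2/5 × 2/3 = 320/5775 = 64/1155.

64/1155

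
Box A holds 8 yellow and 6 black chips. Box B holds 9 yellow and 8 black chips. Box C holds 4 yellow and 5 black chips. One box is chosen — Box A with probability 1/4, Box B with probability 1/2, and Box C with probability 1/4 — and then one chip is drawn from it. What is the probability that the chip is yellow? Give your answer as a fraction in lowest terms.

From Box A: P(yellow) = 8/14.
From Box B: P(yellow) = 9/17.
From Box C: P(yellow) = 4/9.
Total probability = (1/4)(8/14) + (1/2)(9/17) + (1/4)(4/9) = 1111/2142.

1111/2142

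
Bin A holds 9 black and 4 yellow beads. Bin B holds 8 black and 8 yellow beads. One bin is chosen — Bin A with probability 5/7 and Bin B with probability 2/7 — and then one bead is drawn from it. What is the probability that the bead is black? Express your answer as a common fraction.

From Bin A: P(black) = 9/13.
From Bin B: P(black) = 8/16.
Total probability = (5/7)(9/13) + (2/7)(8/16) = 58/91.

58/91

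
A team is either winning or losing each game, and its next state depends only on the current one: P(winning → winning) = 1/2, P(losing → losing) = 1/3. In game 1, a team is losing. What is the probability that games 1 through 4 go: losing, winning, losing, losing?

Game 1 is given. For each transition, use the conditional probability from the current state:
P(winning | losing) = 2/3; P(losing | winning) = 1/2; P(losing | losing) = 1/3.
P = 2/3 × 1/2 × 1/3 = 2/18 = 1/9.

1/9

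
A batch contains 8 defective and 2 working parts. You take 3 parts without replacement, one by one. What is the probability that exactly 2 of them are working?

One ordering (working drawn first) has probability 2/10 × 1/9 × 8/8 = 16/720 = 1/45.
There are C(3,2) = 3 such orderings, each equally likely, so P = 3 × 1/45 = 1/15.

1/15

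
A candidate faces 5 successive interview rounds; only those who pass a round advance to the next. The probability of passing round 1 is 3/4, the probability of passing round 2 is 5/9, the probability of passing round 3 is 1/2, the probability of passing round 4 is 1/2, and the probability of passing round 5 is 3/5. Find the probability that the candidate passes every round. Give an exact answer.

Each stage is reached only if all earlier stages succeed, so
P = 3/4 × 5/9 × 1/2 × 1/2 × 3/5 = 45/720 = 1/16.

1/16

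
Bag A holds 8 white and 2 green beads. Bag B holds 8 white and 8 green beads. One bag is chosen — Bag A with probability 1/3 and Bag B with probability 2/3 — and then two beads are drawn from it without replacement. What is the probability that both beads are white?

From Bag A: P(both white) = (8/10)(7/9) = 28/45.
From Bag B: P(both white) = (8/16)(7/15) = 7/30.
Total probability = (1/3)(28/45) + (2/3)(7/30) = 49/135.

49/135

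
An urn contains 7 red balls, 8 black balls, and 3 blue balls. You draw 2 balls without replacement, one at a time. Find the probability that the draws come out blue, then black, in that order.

4/51

Each draw changes the counts, so multiply the conditional probabilities along the sequence:
P = 3/18 × 8/17 = 24/306 = 4/51.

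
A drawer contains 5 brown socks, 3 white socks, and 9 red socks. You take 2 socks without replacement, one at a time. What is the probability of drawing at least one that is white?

P(no white) = 14/17 × 13/16 = 182/272 = 91/136.
P(at least one) = 1 − 91/136 = 45/136.

45/136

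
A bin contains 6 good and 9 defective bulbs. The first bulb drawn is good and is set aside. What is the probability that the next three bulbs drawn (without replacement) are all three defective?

After the first draw, 9 of the remaining 14 bulbs are defective.
P = 9/14 × 8/13 × 7/12 = 504/2184 = 3/13.

3/13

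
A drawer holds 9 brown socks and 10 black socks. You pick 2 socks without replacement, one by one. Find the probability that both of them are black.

P(all black) = 10/19 × 9/18 = 90/342 = 5/19.

5/19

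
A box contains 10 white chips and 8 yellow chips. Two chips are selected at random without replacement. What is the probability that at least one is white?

P(no white) = 8/18 × 7/17 = 56/306 = 28/153.
P(at least one) = 1 − 28/153 = 125/153.

125/153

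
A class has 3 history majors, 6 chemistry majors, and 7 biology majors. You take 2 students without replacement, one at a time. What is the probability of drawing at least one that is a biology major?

7/10

P(no biology majors) = 9/16 × 8/15 = 72/240 = 3/10.
P(at least one) = 1 − 3/10 = 7/10.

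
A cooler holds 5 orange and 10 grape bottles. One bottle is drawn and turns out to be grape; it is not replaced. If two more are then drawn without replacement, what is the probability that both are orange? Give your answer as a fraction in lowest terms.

10/91

With the first bottle removed, 5 orange remain out of 14.
P = 5/14 × 4/13 = 20/182 = 10/91.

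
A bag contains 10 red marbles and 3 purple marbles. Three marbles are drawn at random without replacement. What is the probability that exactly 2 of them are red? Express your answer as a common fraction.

135/286

One ordering (red drawn first) has probability 10/13 × 9/12 × 3/11 = 270/1716 = 45/286.
There are C(3,2) = 3 such orderings, each equally likely, so P = 3 × 45/286 = 135/286.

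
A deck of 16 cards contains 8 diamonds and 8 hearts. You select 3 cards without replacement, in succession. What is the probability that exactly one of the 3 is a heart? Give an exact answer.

2/5

One ordering (a heart drawn first) has probability 8/16 × 8/15 × 7/14 = 448/3360 = 2/15.
There are C(3,1) = 3 such orderings, each equally likely, so P = 3 × 2/15 = 2/5.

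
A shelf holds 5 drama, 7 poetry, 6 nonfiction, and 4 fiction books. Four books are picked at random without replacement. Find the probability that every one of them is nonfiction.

P(all nonfiction) = 6/22 × 5/21 × 4/20 × 3/19 = 360/175560 = 3/1463.

3/1463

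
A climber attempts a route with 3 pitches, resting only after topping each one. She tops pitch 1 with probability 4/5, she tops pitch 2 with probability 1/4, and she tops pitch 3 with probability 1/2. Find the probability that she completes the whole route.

1/10

Multiplying along the chain,
P = 4/5 × 1/4 × 1/2 = 4/40 = 1/10.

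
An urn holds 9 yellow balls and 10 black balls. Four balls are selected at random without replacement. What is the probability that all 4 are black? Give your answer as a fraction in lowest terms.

35/646

P = 10/19 × 9/18 × 8/17 × 7/16 = 5040/93024 = 35/646.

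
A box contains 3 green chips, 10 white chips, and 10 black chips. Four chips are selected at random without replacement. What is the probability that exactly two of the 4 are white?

One ordering (white drawn first) has probability 10/23 × 9/22 × 13/21 × 12/20 = 14040/212520 = 117/1771.
There are C(4,2) = 6 such orderings, each equally likely, so P = 6 × 117/1771 = 702/1771.

702/1771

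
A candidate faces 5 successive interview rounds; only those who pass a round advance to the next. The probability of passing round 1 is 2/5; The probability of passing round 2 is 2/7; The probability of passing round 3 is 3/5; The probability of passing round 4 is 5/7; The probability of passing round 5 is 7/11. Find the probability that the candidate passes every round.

12/385

The events are sequential, so multiply the conditional probabilities:
P = 2/5 × 2/7 × 3/5 × 5/7 × 7/11 = 420/13475 = 12/385.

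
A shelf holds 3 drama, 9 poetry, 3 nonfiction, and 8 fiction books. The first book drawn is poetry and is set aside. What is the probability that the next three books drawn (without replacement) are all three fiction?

With the first book removed, 8 fiction remain out of 22.
P = 8/22 × 7/21 × 6/20 = 336/9240 = 2/55.

2/55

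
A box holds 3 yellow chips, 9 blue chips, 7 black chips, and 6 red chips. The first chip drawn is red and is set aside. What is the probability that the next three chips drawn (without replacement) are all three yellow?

1/2024

After the first draw, 3 of the remaining 24 chips are yellow.
P = 3/24 × 2/23 × 1/22 = 6/12144 = 1/2024.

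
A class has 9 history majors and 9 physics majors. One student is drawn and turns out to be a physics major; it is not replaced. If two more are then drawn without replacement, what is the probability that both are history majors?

9/34

After the first draw, 9 of the remaining 17 students are history majors.
P = 9/17 × 8/16 = 72/272 = 9/34.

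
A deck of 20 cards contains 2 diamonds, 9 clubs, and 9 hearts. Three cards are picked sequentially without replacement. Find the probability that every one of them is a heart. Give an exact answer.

7/95

P(every draw is a heart) = 9/20 × 8/19 × 7/18 = 504/6840 = 7/95.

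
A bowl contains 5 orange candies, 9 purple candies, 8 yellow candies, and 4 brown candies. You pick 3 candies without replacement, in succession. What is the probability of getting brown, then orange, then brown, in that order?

1/260

Chain rule:
P = 4/26 × 5/25 × 3/24 = 60/15600 = 1/260.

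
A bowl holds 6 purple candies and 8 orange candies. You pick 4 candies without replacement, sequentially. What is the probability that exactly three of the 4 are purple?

160/1001

One ordering (purple drawn first) has probability 6/14 × 5/13 × 4/12 × 8/11 = 960/24024 = 40/1001.
There are C(4,3) = 4 such orderings, each equally likely, so P = 4 × 40/1001 = 160/1001.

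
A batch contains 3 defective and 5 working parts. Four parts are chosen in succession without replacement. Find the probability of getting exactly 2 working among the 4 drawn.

One ordering (working drawn first) has probability 5/8 × 4/7 × 3/6 × 2/5 = 120/1680 = 1/14.
There are C(4,2) = 6 such orderings, each equally likely, so P = 6 × 1/14 = 3/7.

3/7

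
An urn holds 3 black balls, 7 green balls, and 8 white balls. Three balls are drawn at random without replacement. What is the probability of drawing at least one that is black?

P(no black) = 15/18 × 14/17 × 13/16 = 2730/4896 = 455/816.
P(at least one) = 1 − 455/816 = 361/816.

361/816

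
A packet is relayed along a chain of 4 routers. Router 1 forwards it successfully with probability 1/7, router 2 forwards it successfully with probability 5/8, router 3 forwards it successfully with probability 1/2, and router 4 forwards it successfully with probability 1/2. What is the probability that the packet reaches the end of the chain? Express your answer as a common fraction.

5/224

Each stage is reached only if all earlier stages succeed, so
P = 1/7 × 5/8 × 1/2 × 1/2 = 5/224.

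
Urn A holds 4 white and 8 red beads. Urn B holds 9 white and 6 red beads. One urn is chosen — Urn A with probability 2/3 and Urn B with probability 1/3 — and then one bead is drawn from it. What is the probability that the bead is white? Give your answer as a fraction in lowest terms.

19/45

From Urn A: P(white) = 4/12.
From Urn B: P(white) = 9/15.
Total probability = (2/3)(4/12) + (1/3)(9/15) = 19/45.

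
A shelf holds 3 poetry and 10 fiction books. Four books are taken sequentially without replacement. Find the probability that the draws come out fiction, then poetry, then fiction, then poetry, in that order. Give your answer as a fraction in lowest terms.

Chain rule:
P = 10/13 × 3/12 × 9/11 × 2/10 = 540/17160 = 9/286.

9/286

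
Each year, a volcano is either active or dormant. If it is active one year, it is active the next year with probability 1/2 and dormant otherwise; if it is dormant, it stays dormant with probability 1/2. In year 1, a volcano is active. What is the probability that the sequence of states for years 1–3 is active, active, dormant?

1/4

Year 1 is given. For each transition, use the conditional probability from the current state:
P(active | active) = 1/2; P(dormant | active) = 1/2.
P = 1/2 × 1/2 = 1/4.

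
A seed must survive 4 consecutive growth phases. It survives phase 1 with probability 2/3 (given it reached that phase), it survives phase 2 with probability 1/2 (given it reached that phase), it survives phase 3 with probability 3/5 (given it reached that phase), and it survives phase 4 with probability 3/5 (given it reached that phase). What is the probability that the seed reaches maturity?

Multiplying along the chain,
P = 2/3 × 1/2 × 3/5 × 3/5 = 18/150 = 3/25.

3/25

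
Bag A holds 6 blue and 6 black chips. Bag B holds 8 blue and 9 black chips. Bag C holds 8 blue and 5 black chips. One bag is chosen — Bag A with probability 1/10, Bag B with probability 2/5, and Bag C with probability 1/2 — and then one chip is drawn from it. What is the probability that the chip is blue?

2413/4420

From Bag A: P(blue) = 6/12.
From Bag B: P(blue) = 8/17.
From Bag C: P(blue) = 8/13.
Total probability = (1/10)(6/12) + (2/5)(8/17) + (1/2)(8/13) = 2413/4420.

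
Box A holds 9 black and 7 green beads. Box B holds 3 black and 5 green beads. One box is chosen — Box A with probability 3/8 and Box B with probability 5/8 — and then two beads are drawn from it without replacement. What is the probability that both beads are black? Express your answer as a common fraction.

201/1120

From Box A: P(both black) = (9/16)(8/15) = 3/10.
From Box B: P(both black) = (3/8)(2/7) = 3/28.
Total probability = (3/8)(3/10) + (5/8)(3/28) = 201/1120.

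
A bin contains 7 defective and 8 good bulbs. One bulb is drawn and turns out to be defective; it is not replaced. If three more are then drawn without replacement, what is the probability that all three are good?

With the first bulb removed, 8 good remain out of 14.
P = 8/14 × 7/13 × 6/12 = 336/2184 = 2/13.

2/13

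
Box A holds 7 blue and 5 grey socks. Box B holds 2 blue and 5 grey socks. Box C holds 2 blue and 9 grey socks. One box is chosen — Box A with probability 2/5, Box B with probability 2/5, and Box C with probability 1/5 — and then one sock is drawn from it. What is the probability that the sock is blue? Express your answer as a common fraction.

From Box A: P(blue) = 7/12.
From Box B: P(blue) = 2/7.
From Box C: P(blue) = 2/11.
Total probability = (2/5)(7/12) + (2/5)(2/7) + (1/5)(2/11) = 887/2310.

887/2310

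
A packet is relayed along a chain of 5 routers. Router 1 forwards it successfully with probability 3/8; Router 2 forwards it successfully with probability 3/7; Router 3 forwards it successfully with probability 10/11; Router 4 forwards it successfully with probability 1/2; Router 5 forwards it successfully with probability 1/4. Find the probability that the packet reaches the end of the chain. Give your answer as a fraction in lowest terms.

45/2464

Multiplying along the chain,
P = 3/8 × 3/7 × 10/11 × 1/2 × 1/4 = 90/4928 = 45/2464.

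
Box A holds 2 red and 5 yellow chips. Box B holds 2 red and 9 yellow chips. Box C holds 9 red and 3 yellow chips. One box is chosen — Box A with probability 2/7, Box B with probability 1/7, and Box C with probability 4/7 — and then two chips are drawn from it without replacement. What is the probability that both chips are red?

From Box A: P(both red) = (2/7)(1/6) = 1/21.
From Box B: P(both red) = (2/11)(1/10) = 1/55.
From Box C: P(both red) = (9/12)(8/11) = 6/11.
Total probability = (2/7)(1/21) + (1/7)(1/55) + (4/7)(6/11) = 241/735.

241/735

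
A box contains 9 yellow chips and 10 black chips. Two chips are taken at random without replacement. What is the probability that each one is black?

P = 10/19 × 9/18 = 90/342 = 5/19.

5/19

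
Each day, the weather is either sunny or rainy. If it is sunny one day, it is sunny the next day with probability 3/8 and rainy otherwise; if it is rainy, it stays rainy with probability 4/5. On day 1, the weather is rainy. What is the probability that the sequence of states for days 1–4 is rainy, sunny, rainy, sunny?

Day 1 is given. For each transition, use the conditional probability from the current state:
P(sunny | rainy) = 1/5; P(rainy | sunny) = 5/8; P(sunny | rainy) = 1/5.
P = 1/5 × 5/8 × 1/5 = 5/200 = 1/40.

1/40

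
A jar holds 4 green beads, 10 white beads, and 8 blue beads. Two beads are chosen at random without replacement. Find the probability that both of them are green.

2/77

P(all green) = 4/22 × 3/21 = 12/462 = 2/77.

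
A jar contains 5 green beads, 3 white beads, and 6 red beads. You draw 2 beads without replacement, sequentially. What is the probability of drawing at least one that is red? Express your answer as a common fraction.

P(no red) = 8/14 × 7/13 = 56/182 = 4/13.
P(at least one) = 1 − 4/13 = 9/13.

9/13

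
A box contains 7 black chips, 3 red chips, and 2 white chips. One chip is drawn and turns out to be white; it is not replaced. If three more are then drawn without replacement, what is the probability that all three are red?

1/165

With the first chip removed, 3 red remain out of 11.
P = 3/11 × 2/10 × 1/9 = 6/990 = 1/165.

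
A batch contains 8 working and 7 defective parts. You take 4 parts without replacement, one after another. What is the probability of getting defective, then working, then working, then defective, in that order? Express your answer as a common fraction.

Each draw changes the counts, so multiply the conditional probabilities along the sequence:
P = 7/15 × 8/14 × 7/13 × 6/12 = 2352/32760 = 14/195.

14/195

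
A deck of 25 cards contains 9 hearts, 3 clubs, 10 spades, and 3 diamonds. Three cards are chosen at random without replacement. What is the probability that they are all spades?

6/115

P = 10/25 × 9/24 × 8/23 = 720/13800 = 6/115.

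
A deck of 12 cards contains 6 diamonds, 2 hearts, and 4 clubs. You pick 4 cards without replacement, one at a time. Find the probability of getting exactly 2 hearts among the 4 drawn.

1/11

One ordering (hearts drawn first) has probability 2/12 × 1/11 × 10/10 × 9/9 = 180/11880 = 1/66.
There are C(4,2) = 6 such orderings, each equally likely, so P = 6 × 1/66 = 1/11.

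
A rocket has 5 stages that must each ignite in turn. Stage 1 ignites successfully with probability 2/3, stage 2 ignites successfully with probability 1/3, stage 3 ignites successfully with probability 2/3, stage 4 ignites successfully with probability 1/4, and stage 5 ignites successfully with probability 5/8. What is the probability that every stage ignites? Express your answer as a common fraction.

The events are sequential, so multiply the conditional probabilities:
P = 2/3 × 1/3 × 2/3 × 1/4 × 5/8 = 20/864 = 5/216.

5/216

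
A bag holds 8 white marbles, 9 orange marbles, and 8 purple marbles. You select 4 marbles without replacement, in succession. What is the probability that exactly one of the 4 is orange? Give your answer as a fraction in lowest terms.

One ordering (orange drawn first) has probability 9/25 × 16/24 × 15/23 × 14/22 = 30240/303600 = 126/1265.
There are C(4,1) = 4 such orderings, each equally likely, so P = 4 × 126/1265 = 504/1265.

504/1265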